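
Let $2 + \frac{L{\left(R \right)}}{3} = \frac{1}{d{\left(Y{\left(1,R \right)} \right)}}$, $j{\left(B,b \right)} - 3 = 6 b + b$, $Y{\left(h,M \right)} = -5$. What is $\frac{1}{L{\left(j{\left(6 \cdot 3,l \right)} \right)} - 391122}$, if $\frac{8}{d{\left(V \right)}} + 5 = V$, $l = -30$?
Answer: $- \frac{4}{1564527} \approx -2.5567 \cdot 10^{-6}$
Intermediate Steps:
$j{\left(B,b \right)} = 3 + 7 b$ ($j{\left(B,b \right)} = 3 + \left(6 b + b\right) = 3 + 7 b$)
$d{\left(V \right)} = \frac{8}{-5 + V}$
$L{\left(R \right)} = - \frac{39}{4}$ ($L{\left(R \right)} = -6 + \frac{3}{8 \frac{1}{-5 - 5}} = -6 + \frac{3}{8 \frac{1}{-10}} = -6 + \frac{3}{8 \left(- \frac{1}{10}\right)} = -6 + \frac{3}{- \frac{4}{5}} = -6 + 3 \left(- \frac{5}{4}\right) = -6 - \frac{15}{4} = - \frac{39}{4}$)
$\frac{1}{L{\left(j{\left(6 \cdot 3,l \right)} \right)} - 391122} = \frac{1}{- \frac{39}{4} - 391122} = \frac{1}{- \frac{1564527}{4}} = - \frac{4}{1564527}$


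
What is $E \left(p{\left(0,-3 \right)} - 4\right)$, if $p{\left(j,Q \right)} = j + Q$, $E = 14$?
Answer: $-98$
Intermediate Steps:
$p{\left(j,Q \right)} = Q + j$
$E \left(p{\left(0,-3 \right)} - 4\right) = 14 \left(\left(-3 + 0\right) - 4\right) = 14 \left(-3 - 4\right) = 14 \left(-7\right) = -98$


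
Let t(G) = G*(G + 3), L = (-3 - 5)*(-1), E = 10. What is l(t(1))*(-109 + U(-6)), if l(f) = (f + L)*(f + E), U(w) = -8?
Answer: -19656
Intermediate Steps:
L = 8 (L = -8*(-1) = 8)
t(G) = G*(3 + G)
l(f) = (8 + f)*(10 + f) (l(f) = (f + 8)*(f + 10) = (8 + f)*(10 + f))
l(t(1))*(-109 + U(-6)) = (80 + (1*(3 + 1))² + 18*(1*(3 + 1)))*(-109 - 8) = (80 + (1*4)² + 18*(1*4))*(-117) = (80 + 4² + 18*4)*(-117) = (80 + 16 + 72)*(-117) = 168*(-117) = -19656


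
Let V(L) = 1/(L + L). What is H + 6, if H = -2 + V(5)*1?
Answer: 41/10 ≈ 4.1000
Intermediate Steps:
V(L) = 1/(2*L)
H = -19/10 (H = -2 + ((1/2)/5)*1 = -2 + ((1/2)*(1/5))*1 = -2 + (1/10)*1 = -2 + 1/10 = -19/10 ≈ -1.9000)
H + 6 = -19/10 + 6 = 41/10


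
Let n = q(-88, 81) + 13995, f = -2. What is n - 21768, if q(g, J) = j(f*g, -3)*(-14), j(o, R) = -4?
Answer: -7717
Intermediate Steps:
q(g, J) = 56 (q(g, J) = -4*(-14) = 56)
n = 14051 (n = 56 + 13995 = 14051)
n - 21768 = 14051 - 21768 = -7717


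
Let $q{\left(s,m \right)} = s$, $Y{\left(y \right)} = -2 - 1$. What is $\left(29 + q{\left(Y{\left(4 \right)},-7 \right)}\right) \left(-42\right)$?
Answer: $-1092$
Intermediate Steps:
$Y{\left(y \right)} = -3$ ($Y{\left(y \right)} = -2 - 1 = -3$)
$\left(29 + q{\left(Y{\left(4 \right)},-7 \right)}\right) \left(-42\right) = \left(29 - 3\right) \left(-42\right) = 26 \left(-42\right) = -1092$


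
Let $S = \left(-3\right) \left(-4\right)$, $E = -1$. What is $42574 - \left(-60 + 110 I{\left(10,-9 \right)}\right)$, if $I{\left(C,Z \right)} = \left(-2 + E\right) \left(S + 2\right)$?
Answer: $47254$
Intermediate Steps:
$S = 12$
$I{\left(C,Z \right)} = -42$ ($I{\left(C,Z \right)} = \left(-2 - 1\right) \left(12 + 2\right) = \left(-3\right) 14 = -42$)
$42574 - \left(-60 + 110 I{\left(10,-9 \right)}\right) = 42574 - \left(-60 + 110 \left(-42\right)\right) = 42574 - \left(-60 - 4620\right) = 42574 - -4680 = 42574 + 4680 = 47254$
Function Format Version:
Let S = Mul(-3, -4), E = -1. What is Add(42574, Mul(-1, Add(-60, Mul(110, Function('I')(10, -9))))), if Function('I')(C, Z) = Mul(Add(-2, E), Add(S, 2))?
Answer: 47254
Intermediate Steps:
S = 12
Function('I')(C, Z) = -42 (Function('I')(C, Z) = Mul(Add(-2, -1), Add(12, 2)) = Mul(-3, 14) = -42)
Add(42574, Mul(-1, Add(-60, Mul(110, Function('I')(10, -9))))) = Add(42574, Mul(-1, Add(-60, Mul(110, -42)))) = Add(42574, Mul(-1, Add(-60, -4620))) = Add(42574, Mul(-1, -4680)) = Add(42574, 4680) = 47254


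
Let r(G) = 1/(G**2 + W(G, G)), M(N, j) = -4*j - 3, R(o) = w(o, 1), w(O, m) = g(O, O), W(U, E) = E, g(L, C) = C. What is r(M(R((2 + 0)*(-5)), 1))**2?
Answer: 1/1764 ≈ 0.00056689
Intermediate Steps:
w(O, m) = O
R(o) = o
M(N, j) = -3 - 4*j
r(G) = 1/(G + G**2) (r(G) = 1/(G**2 + G) = 1/(G + G**2))
r(M(R((2 + 0)*(-5)), 1))**2 = (1/((-3 - 4*1)*(1 + (-3 - 4*1))))**2 = (1/((-3 - 4)*(1 + (-3 - 4))))**2 = (1/((-7)*(1 - 7)))**2 = (-1/7/(-6))**2 = (-1/7*(-1/6))**2 = (1/42)**2 = 1/1764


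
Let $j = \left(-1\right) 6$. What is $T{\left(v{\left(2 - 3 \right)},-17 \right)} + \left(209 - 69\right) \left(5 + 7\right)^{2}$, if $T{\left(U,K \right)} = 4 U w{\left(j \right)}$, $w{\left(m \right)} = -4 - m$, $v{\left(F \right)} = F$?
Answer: $20152$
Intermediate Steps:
$j = -6$
$T{\left(U,K \right)} = 8 U$ ($T{\left(U,K \right)} = 4 U \left(-4 - -6\right) = 4 U \left(-4 + 6\right) = 4 U 2 = 8 U$)
$T{\left(v{\left(2 - 3 \right)},-17 \right)} + \left(209 - 69\right) \left(5 + 7\right)^{2} = 8 \left(2 - 3\right) + \left(209 - 69\right) \left(5 + 7\right)^{2} = 8 \left(2 - 3\right) + \left(209 - 69\right) 12^{2} = 8 \left(-1\right) + 140 \cdot 144 = -8 + 20160 = 20152$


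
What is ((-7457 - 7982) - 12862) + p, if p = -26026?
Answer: -54327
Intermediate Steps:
((-7457 - 7982) - 12862) + p = ((-7457 - 7982) - 12862) - 26026 = (-15439 - 12862) - 26026 = -28301 - 26026 = -54327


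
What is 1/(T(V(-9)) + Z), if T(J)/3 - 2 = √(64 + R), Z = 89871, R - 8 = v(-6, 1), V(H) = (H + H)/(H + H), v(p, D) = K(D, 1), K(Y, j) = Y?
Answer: 29959/2692624824 - √73/2692624824 ≈ 1.1123e-5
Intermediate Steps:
v(p, D) = D
V(H) = 1 (V(H) = (2*H)/((2*H)) = (2*H)*(1/(2*H)) = 1)
R = 9 (R = 8 + 1 = 9)
T(J) = 6 + 3*√73 (T(J) = 6 + 3*√(64 + 9) = 6 + 3*√73)
1/(T(V(-9)) + Z) = 1/((6 + 3*√73) + 89871) = 1/(89877 + 3*√73)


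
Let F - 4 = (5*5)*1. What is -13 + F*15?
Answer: 422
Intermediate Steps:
F = 29 (F = 4 + (5*5)*1 = 4 + 25*1 = 4 + 25 = 29)
-13 + F*15 = -13 + 29*15 = -13 + 435 = 422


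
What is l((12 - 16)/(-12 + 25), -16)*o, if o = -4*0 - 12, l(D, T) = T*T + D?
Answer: -39888/13 ≈ -3068.3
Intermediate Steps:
l(D, T) = D + T² (l(D, T) = T² + D = D + T²)
o = -12 (o = 0 - 12 = -12)
l((12 - 16)/(-12 + 25), -16)*o = ((12 - 16)/(-12 + 25) + (-16)²)*(-12) = (-4/13 + 256)*(-12) = (3324/13)*(-12) = -39888/13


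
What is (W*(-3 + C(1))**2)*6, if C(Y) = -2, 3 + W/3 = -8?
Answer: -4950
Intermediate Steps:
W = -33 (W = -9 + 3*(-8) = -9 - 24 = -33)
(W*(-3 + C(1))**2)*6 = -33*(-3 - 2)**2*6 = -33*(-5)**2*6 = -33*25*6 = -825*6 = -4950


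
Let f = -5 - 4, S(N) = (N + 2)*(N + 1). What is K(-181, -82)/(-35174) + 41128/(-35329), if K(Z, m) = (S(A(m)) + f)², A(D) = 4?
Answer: -1462216361/1242662246 ≈ -1.1767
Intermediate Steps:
S(N) = (1 + N)*(2 + N) (S(N) = (2 + N)*(1 + N) = (1 + N)*(2 + N))
f = -9
K(Z, m) = 441 (K(Z, m) = ((2 + 4² + 3*4) - 9)² = ((2 + 16 + 12) - 9)² = (30 - 9)² = 21² = 441)
K(-181, -82)/(-35174) + 41128/(-35329) = 441/(-35174) + 41128/(-35329) = 441*(-1/35174) + 41128*(-1/35329) = -441/35174 - 41128/35329 = -1462216361/1242662246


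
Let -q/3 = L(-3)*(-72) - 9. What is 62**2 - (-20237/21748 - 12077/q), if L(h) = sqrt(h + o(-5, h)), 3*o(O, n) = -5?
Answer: 676828421555/175963068 - 96616*I*sqrt(42)/24273 ≈ 3846.4 - 25.796*I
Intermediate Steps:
o(O, n) = -5/3 (o(O, n) = (1/3)*(-5) = -5/3)
L(h) = sqrt(-5/3 + h) (L(h) = sqrt(h - 5/3) = sqrt(-5/3 + h))
q = 27 + 72*I*sqrt(42) (q = -3*((sqrt(-15 + 9*(-3))/3)*(-72) - 9) = -3*((sqrt(-15 - 27)/3)*(-72) - 9) = -3*((sqrt(-42)/3)*(-72) - 9) = -3*(((I*sqrt(42))/3)*(-72) - 9) = -3*((I*sqrt(42)/3)*(-72) - 9) = -3*(-24*I*sqrt(42) - 9) = -3*(-9 - 24*I*sqrt(42)) = 27 + 72*I*sqrt(42) ≈ 27.0 + 466.61*I)
62**2 - (-20237/21748 - 12077/q) = 62**2 - (-20237/21748 - 12077/(27 + 72*I*sqrt(42))) = 3844 - (-20237*1/21748 - 12077/(27 + 72*I*sqrt(42))) = 3844 - (-20237/21748 - 12077/(27 + 72*I*sqrt(42))) = 3844 + (20237/21748 + 12077/(27 + 72*I*sqrt(42))) = 83619549/21748 + 12077/(27 + 72*I*sqrt(42))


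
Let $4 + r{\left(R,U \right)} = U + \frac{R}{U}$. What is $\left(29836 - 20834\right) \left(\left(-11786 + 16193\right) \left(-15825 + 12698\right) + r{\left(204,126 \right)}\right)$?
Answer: $- \frac{372157948678}{3} \approx -1.2405 \cdot 10^{11}$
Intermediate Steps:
$r{\left(R,U \right)} = -4 + U + \frac{R}{U}$ ($r{\left(R,U \right)} = -4 + \left(U + \frac{R}{U}\right) = -4 + U + \frac{R}{U}$)
$\left(29836 - 20834\right) \left(\left(-11786 + 16193\right) \left(-15825 + 12698\right) + r{\left(204,126 \right)}\right) = \left(29836 - 20834\right) \left(\left(-11786 + 16193\right) \left(-15825 + 12698\right) + \left(-4 + 126 + \frac{204}{126}\right)\right) = 9002 \left(4407 \left(-3127\right) + \left(-4 + 126 + 204 \cdot \frac{1}{126}\right)\right) = 9002 \left(-13780689 + \left(-4 + 126 + \frac{34}{21}\right)\right) = 9002 \left(-13780689 + \frac{2596}{21}\right) = 9002 \left(- \frac{289391873}{21}\right) = - \frac{372157948678}{3}$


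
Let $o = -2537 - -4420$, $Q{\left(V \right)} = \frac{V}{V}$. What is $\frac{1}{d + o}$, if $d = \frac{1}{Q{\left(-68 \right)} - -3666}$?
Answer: $\frac{3667}{6904962} \approx 0.00053107$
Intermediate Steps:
$Q{\left(V \right)} = 1$
$d = \frac{1}{3667}$ ($d = \frac{1}{1 - -3666} = \frac{1}{1 + 3666} = \frac{1}{3667} \approx 0.0002727$)
$o = 1883$ ($o = -2537 + 4420 = 1883$)
$\frac{1}{d + o} = \frac{1}{\frac{1}{3667} + 1883} = \frac{1}{\frac{6904962}{3667}} = \frac{3667}{6904962}$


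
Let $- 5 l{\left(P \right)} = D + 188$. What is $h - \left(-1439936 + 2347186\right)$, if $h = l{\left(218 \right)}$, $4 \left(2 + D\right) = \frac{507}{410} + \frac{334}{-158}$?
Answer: $- \frac{587740619743}{647800} \approx -9.0729 \cdot 10^{5}$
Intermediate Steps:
$D = - \frac{287537}{129560}$ ($D = -2 + \frac{\frac{507}{410} + \frac{334}{-158}}{4} = -2 + \frac{507 \cdot \frac{1}{410} + 334 \left(- \frac{1}{158}\right)}{4} = -2 + \frac{\frac{507}{410} - \frac{167}{79}}{4} = -2 + \frac{1}{4} \left(- \frac{28417}{32390}\right) = -2 - \frac{28417}{129560} = - \frac{287537}{129560} \approx -2.2193$)
$l{\left(P \right)} = - \frac{24069743}{647800}$ ($l{\left(P \right)} = - \frac{- \frac{287537}{129560} + 188}{5} = \left(- \frac{1}{5}\right) \frac{24069743}{129560} = - \frac{24069743}{647800}$)
$h = - \frac{24069743}{647800} \approx -37.156$
$h - \left(-1439936 + 2347186\right) = - \frac{24069743}{647800} - \left(-1439936 + 2347186\right) = - \frac{24069743}{647800} - 907250 = - \frac{587740619743}{647800}$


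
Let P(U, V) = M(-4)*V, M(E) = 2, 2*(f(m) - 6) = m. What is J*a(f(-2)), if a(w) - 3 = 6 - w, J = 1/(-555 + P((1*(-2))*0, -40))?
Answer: -4/635 ≈ -0.0062992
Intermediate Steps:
f(m) = 6 + m/2
P(U, V) = 2*V
J = -1/635 (J = 1/(-555 + 2*(-40)) = 1/(-555 - 80) = 1/(-635) = -1/635 ≈ -0.0015748)
a(w) = 9 - w (a(w) = 3 + (6 - w) = 9 - w)
J*a(f(-2)) = -(9 - (6 + (½)*(-2)))/635 = -(9 - (6 - 1))/635 = -(9 - 1*5)/635 = -(9 - 5)/635 = -1/635*4 = -4/635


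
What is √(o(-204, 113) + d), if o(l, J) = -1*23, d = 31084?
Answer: √31061 ≈ 176.24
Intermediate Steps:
o(l, J) = -23
√(o(-204, 113) + d) = √(-23 + 31084) = √31061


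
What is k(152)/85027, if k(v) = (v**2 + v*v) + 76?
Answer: 46284/85027 ≈ 0.54434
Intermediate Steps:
k(v) = 76 + 2*v**2 (k(v) = (v**2 + v**2) + 76 = 2*v**2 + 76 = 76 + 2*v**2)
k(152)/85027 = (76 + 2*152**2)/85027 = (76 + 2*23104)*(1/85027) = (76 + 46208)*(1/85027) = 46284*(1/85027) = 46284/85027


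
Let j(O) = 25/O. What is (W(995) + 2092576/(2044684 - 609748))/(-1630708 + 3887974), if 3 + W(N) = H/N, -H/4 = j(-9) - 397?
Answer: 35044223/1208563906406670 ≈ 2.8997e-8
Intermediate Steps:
H = 14392/9 (H = -4*(25/(-9) - 397) = -4*(25*(-⅑) - 397) = -4*(-25/9 - 397) = -4*(-3598/9) = 14392/9 ≈ 1599.1)
W(N) = -3 + 14392/(9*N)
(W(995) + 2092576/(2044684 - 609748))/(-1630708 + 3887974) = ((-3 + (14392/9)/995) + 2092576/(2044684 - 609748))/(-1630708 + 3887974) = ((-3 + (14392/9)*(1/995)) + 2092576/1434936)/2257266 = ((-3 + 14392/8955) + 2092576*(1/1434936))*(1/2257266) = (-12473/8955 + 261572/179367)*(1/2257266) = (35044223/535410495)*(1/2257266) = 35044223/1208563906406670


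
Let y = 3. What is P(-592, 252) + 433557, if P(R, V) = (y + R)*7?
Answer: 429434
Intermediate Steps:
P(R, V) = 21 + 7*R (P(R, V) = (3 + R)*7 = 21 + 7*R)
P(-592, 252) + 433557 = (21 + 7*(-592)) + 433557 = (21 - 4144) + 433557 = -4123 + 433557 = 429434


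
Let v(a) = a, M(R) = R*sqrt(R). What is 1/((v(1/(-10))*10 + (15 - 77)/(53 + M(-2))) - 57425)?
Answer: -20221541/1161265801676 + 31*I*sqrt(2)/2322531603352 ≈ -1.7413e-5 + 1.8876e-11*I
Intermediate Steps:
M(R) = R**(3/2)
1/((v(1/(-10))*10 + (15 - 77)/(53 + M(-2))) - 57425) = 1/((10/(-10) + (15 - 77)/(53 + (-2)**(3/2))) - 57425) = 1/((-1/10*10 - 62/(53 - 2*I*sqrt(2))) - 57425) = 1/((-1 - 62/(53 - 2*I*sqrt(2))) - 57425) = 1/(-57426 - 62/(53 - 2*I*sqrt(2)))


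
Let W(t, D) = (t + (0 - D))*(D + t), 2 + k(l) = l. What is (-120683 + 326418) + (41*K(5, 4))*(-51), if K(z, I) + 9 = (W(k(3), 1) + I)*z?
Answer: 182734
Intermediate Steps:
k(l) = -2 + l
W(t, D) = (D + t)*(t - D) (W(t, D) = (t - D)*(D + t) = (D + t)*(t - D))
K(z, I) = -9 + I*z (K(z, I) = -9 + (((-2 + 3)**2 - 1*1**2) + I)*z = -9 + ((1**2 - 1*1) + I)*z = -9 + ((1 - 1) + I)*z = -9 + (0 + I)*z = -9 + I*z)
(-120683 + 326418) + (41*K(5, 4))*(-51) = (-120683 + 326418) + (41*(-9 + 4*5))*(-51) = 205735 + (41*(-9 + 20))*(-51) = 205735 + (41*11)*(-51) = 205735 + 451*(-51) = 205735 - 23001 = 182734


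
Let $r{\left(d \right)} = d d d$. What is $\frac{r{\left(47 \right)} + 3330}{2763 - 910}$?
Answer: $\frac{107153}{1853} \approx 57.827$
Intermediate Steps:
$r{\left(d \right)} = d^{3}$ ($r{\left(d \right)} = d^{2} d = d^{3}$)
$\frac{r{\left(47 \right)} + 3330}{2763 - 910} = \frac{47^{3} + 3330}{2763 - 910} = \frac{103823 + 3330}{1853} = 107153 \cdot \frac{1}{1853} = \frac{107153}{1853}$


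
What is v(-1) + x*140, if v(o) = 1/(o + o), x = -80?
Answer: -22401/2 ≈ -11201.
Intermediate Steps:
v(o) = 1/(2*o)
v(-1) + x*140 = (½)/(-1) - 80*140 = (½)*(-1) - 11200 = -½ - 11200 = -22401/2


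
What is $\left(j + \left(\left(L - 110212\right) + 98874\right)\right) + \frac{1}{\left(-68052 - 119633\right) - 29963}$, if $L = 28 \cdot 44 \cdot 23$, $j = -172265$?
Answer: $- \frac{33793552017}{217648} \approx -1.5527 \cdot 10^{5}$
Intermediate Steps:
$L = 28336$ ($L = 1232 \cdot 23 = 28336$)
$\left(j + \left(\left(L - 110212\right) + 98874\right)\right) + \frac{1}{\left(-68052 - 119633\right) - 29963} = \left(-172265 + \left(\left(28336 - 110212\right) + 98874\right)\right) + \frac{1}{\left(-68052 - 119633\right) - 29963} = \left(-172265 + \left(-81876 + 98874\right)\right) + \frac{1}{-187685 - 29963} = \left(-172265 + 16998\right) + \frac{1}{-217648} = -155267 - \frac{1}{217648} = - \frac{33793552017}{217648}$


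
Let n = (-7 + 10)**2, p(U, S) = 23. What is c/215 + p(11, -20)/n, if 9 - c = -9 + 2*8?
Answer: 4963/1935 ≈ 2.5649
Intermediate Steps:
c = 2 (c = 9 - (-9 + 2*8) = 9 - (-9 + 16) = 9 - 1*7 = 9 - 7 = 2)
n = 9 (n = 3**2 = 9)
c/215 + p(11, -20)/n = 2/215 + 23/9 = 4963/1935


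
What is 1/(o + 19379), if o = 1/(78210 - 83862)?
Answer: 5652/109530107 ≈ 5.1602e-5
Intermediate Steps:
o = -1/5652 (o = 1/(-5652) = -1/5652 ≈ -0.00017693)
1/(o + 19379) = 1/(-1/5652 + 19379) = 1/(109530107/5652) = 5652/109530107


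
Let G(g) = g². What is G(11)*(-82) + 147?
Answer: -9775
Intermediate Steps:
G(11)*(-82) + 147 = 11²*(-82) + 147 = 121*(-82) + 147 = -9922 + 147 = -9775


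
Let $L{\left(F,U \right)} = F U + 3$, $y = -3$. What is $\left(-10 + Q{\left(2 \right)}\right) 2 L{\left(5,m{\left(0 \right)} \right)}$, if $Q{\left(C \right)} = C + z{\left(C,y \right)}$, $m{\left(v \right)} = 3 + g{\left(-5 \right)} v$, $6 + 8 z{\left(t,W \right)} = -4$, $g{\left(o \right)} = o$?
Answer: $-333$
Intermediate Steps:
$z{\left(t,W \right)} = - \frac{5}{4}$ ($z{\left(t,W \right)} = - \frac{3}{4} + \frac{1}{8} \left(-4\right) = - \frac{3}{4} - \frac{1}{2} = - \frac{5}{4}$)
$m{\left(v \right)} = 3 - 5 v$
$L{\left(F,U \right)} = 3 + F U$
$Q{\left(C \right)} = - \frac{5}{4} + C$ ($Q{\left(C \right)} = C - \frac{5}{4} = - \frac{5}{4} + C$)
$\left(-10 + Q{\left(2 \right)}\right) 2 L{\left(5,m{\left(0 \right)} \right)} = \left(-10 + \left(- \frac{5}{4} + 2\right)\right) 2 \left(3 + 5 \left(3 - 0\right)\right) = \left(-10 + \frac{3}{4}\right) 2 \left(3 + 5 \left(3 + 0\right)\right) = \left(- \frac{37}{4}\right) 2 \left(3 + 5 \cdot 3\right) = - \frac{37 \left(3 + 15\right)}{2} = \left(- \frac{37}{2}\right) 18 = -333$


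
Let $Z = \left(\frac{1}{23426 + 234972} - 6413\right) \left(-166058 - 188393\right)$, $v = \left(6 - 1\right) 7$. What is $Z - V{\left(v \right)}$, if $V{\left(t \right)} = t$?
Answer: $\frac{587363001972293}{258398} \approx 2.2731 \cdot 10^{9}$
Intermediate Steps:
$v = 35$ ($v = 5 \cdot 7 = 35$)
$Z = \frac{587363011016223}{258398}$ ($Z = \left(\frac{1}{258398} - 6413\right) \left(-354451\right) = \left(- \frac{1657106373}{258398}\right) \left(-354451\right) = \frac{587363011016223}{258398} \approx 2.2731 \cdot 10^{9}$)
$Z - V{\left(v \right)} = \frac{587363011016223}{258398} - 35 = \frac{587363001972293}{258398}$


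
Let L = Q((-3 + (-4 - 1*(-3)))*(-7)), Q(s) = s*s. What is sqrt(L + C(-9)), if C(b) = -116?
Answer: 2*sqrt(167) ≈ 25.846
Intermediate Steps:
Q(s) = s**2
L = 784 (L = ((-3 + (-4 - 1*(-3)))*(-7))**2 = ((-3 + (-4 + 3))*(-7))**2 = ((-3 - 1)*(-7))**2 = (-4*(-7))**2 = 28**2 = 784)
sqrt(L + C(-9)) = sqrt(784 - 116) = sqrt(668) = 2*sqrt(167)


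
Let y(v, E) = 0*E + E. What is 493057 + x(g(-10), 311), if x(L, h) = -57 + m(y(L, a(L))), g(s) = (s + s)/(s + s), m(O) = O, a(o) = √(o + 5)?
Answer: 493000 + √6 ≈ 4.9300e+5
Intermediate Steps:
a(o) = √(5 + o)
y(v, E) = E (y(v, E) = 0 + E = E)
g(s) = 1 (g(s) = (2*s)/((2*s)) = (2*s)*(1/(2*s)) = 1)
x(L, h) = -57 + √(5 + L)
493057 + x(g(-10), 311) = 493057 + (-57 + √(5 + 1)) = 493057 + (-57 + √6) = 493000 + √6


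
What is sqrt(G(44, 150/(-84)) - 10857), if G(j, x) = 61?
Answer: 2*I*sqrt(2699) ≈ 103.9*I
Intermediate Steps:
sqrt(G(44, 150/(-84)) - 10857) = sqrt(61 - 10857) = sqrt(-10796) = 2*I*sqrt(2699)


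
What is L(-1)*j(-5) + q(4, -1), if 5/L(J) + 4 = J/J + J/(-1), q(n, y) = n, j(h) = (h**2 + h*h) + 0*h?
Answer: -121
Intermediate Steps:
j(h) = 2*h**2 (j(h) = (h**2 + h**2) + 0 = 2*h**2 + 0 = 2*h**2)
L(J) = 5/(-3 - J) (L(J) = 5/(-4 + (J/J + J/(-1))) = 5/(-4 + (1 + J*(-1))) = 5/(-4 + (1 - J)) = 5/(-3 - J))
L(-1)*j(-5) + q(4, -1) = (-5/(3 - 1))*(2*(-5)**2) + 4 = (-5/2)*(2*25) + 4 = -5*1/2*50 + 4 = -5/2*50 + 4 = -125 + 4 = -121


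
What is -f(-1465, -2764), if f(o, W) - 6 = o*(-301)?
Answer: -440971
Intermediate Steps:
f(o, W) = 6 - 301*o (f(o, W) = 6 + o*(-301) = 6 - 301*o)
-f(-1465, -2764) = -(6 - 301*(-1465)) = -(6 + 440965) = -1*440971 = -440971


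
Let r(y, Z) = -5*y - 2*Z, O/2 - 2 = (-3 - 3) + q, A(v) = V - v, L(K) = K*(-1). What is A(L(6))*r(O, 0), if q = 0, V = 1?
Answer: 280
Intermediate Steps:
L(K) = -K
A(v) = 1 - v
O = -8 (O = 4 + 2*((-3 - 3) + 0) = 4 + 2*(-6 + 0) = 4 + 2*(-6) = 4 - 12 = -8)
A(L(6))*r(O, 0) = (1 - (-1)*6)*(-5*(-8) - 2*0) = (1 - 1*(-6))*(40 + 0) = (1 + 6)*40 = 7*40 = 280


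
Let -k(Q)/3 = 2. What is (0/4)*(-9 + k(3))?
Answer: 0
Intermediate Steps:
k(Q) = -6 (k(Q) = -3*2 = -6)
(0/4)*(-9 + k(3)) = (0/4)*(-9 - 6) = (0*(¼))*(-15) = 0*(-15) = 0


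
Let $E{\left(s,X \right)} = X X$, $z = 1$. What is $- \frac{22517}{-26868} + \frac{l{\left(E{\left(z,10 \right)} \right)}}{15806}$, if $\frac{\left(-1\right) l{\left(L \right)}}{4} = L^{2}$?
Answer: $- \frac{359408149}{212337804} \approx -1.6926$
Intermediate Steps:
$E{\left(s,X \right)} = X^{2}$
$l{\left(L \right)} = - 4 L^{2}$
$- \frac{22517}{-26868} + \frac{l{\left(E{\left(z,10 \right)} \right)}}{15806} = - \frac{22517}{-26868} + \frac{\left(-4\right) \left(10^{2}\right)^{2}}{15806} = \left(-22517\right) \left(- \frac{1}{26868}\right) + - 4 \cdot 100^{2} \cdot \frac{1}{15806} = \frac{22517}{26868} + \left(-4\right) 10000 \cdot \frac{1}{15806} = \frac{22517}{26868} - \frac{20000}{7903} = - \frac{359408149}{212337804}$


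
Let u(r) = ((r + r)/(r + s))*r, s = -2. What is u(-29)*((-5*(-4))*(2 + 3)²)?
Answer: -841000/31 ≈ -27129.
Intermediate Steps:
u(r) = 2*r²/(-2 + r) (u(r) = ((r + r)/(r - 2))*r = ((2*r)/(-2 + r))*r = (2*r/(-2 + r))*r = 2*r²/(-2 + r))
u(-29)*((-5*(-4))*(2 + 3)²) = (2*(-29)²/(-2 - 29))*((-5*(-4))*(2 + 3)²) = (2*841/(-31))*(20*5²) = (2*841*(-1/31))*(20*25) = -1682/31*500 = -841000/31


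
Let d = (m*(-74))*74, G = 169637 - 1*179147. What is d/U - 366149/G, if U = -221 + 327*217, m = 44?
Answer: 11804635261/336359190 ≈ 35.095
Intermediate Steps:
G = -9510 (G = 169637 - 179147 = -9510)
U = 70738 (U = -221 + 70959 = 70738)
d = -240944 (d = (44*(-74))*74 = -3256*74 = -240944)
d/U - 366149/G = -240944/70738 - 366149/(-9510) = -240944*1/70738 - 366149*(-1/9510) = -120472/35369 + 366149/9510 = 11804635261/336359190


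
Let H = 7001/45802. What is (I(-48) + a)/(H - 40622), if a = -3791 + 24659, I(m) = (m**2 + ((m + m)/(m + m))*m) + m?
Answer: -352308984/620187281 ≈ -0.56807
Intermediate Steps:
I(m) = m**2 + 2*m (I(m) = (m**2 + ((2*m)/((2*m)))*m) + m = (m**2 + ((2*m)*(1/(2*m)))*m) + m = (m**2 + 1*m) + m = (m**2 + m) + m = (m + m**2) + m = m**2 + 2*m)
a = 20868
H = 7001/45802 (H = 7001*(1/45802) = 7001/45802 ≈ 0.15285)
(I(-48) + a)/(H - 40622) = (-48*(2 - 48) + 20868)/(7001/45802 - 40622) = (-48*(-46) + 20868)/(-1860561843/45802) = (2208 + 20868)*(-45802/1860561843) = 23076*(-45802/1860561843) = -352308984/620187281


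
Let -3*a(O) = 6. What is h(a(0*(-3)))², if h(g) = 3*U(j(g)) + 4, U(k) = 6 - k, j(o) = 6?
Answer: 16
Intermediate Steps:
a(O) = -2 (a(O) = -⅓*6 = -2)
h(g) = 4 (h(g) = 3*(6 - 1*6) + 4 = 3*(6 - 6) + 4 = 3*0 + 4 = 0 + 4 = 4)
h(a(0*(-3)))² = 4² = 16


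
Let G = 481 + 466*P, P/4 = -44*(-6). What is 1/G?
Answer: 1/492577 ≈ 2.0301e-6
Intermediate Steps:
P = 1056 (P = 4*(-44*(-6)) = 4*(-1*(-264)) = 4*264 = 1056)
G = 492577 (G = 481 + 466*1056 = 481 + 492096 = 492577)
1/G = 1/492577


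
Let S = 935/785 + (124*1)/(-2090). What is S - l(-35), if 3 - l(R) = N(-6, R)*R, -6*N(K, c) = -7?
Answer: -42035009/984390 ≈ -42.702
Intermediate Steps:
S = 185681/164065 (S = 935*(1/785) + 124*(-1/2090) = 187/157 - 62/1045 = 185681/164065 ≈ 1.1318)
N(K, c) = 7/6 (N(K, c) = -⅙*(-7) = 7/6)
l(R) = 3 - 7*R/6
S - l(-35) = 185681/164065 - (3 - 7/6*(-35)) = 185681/164065 - (3 + 245/6) = 185681/164065 - 1*263/6 = 185681/164065 - 263/6 = -42035009/984390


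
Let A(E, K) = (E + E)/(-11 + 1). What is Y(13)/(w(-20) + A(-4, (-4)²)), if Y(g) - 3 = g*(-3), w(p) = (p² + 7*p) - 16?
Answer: -5/34 ≈ -0.14706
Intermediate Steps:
w(p) = -16 + p² + 7*p
A(E, K) = -E/5 (A(E, K) = (2*E)/(-10) = (2*E)*(-⅒) = -E/5)
Y(g) = 3 - 3*g (Y(g) = 3 + g*(-3) = 3 - 3*g)
Y(13)/(w(-20) + A(-4, (-4)²)) = (3 - 3*13)/((-16 + (-20)² + 7*(-20)) - ⅕*(-4)) = (3 - 39)/((-16 + 400 - 140) + ⅘) = -36/(244 + ⅘) = -36/1224/5 = -36*5/1224 = -5/34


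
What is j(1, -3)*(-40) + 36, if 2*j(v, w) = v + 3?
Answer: -44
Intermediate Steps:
j(v, w) = 3/2 + v/2 (j(v, w) = (v + 3)/2 = (3 + v)/2 = 3/2 + v/2)
j(1, -3)*(-40) + 36 = (3/2 + (½)*1)*(-40) + 36 = (3/2 + ½)*(-40) + 36 = 2*(-40) + 36 = -80 + 36 = -44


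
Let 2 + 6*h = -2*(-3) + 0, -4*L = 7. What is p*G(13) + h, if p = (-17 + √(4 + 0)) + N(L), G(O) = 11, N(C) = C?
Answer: -2203/12 ≈ -183.58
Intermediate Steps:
L = -7/4 (L = -¼*7 = -7/4 ≈ -1.7500)
p = -67/4 (p = (-17 + √(4 + 0)) - 7/4 = (-17 + √4) - 7/4 = (-17 + 2) - 7/4 = -15 - 7/4 = -67/4 ≈ -16.750)
h = ⅔ (h = -⅓ + (-2*(-3) + 0)/6 = -⅓ + (6 + 0)/6 = -⅓ + (⅙)*6 = -⅓ + 1 = ⅔ ≈ 0.66667)
p*G(13) + h = -67/4*11 + ⅔ = -737/4 + ⅔ = -2203/12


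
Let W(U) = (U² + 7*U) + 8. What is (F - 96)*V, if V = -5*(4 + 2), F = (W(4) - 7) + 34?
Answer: 510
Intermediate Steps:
W(U) = 8 + U² + 7*U
F = 79 (F = ((8 + 4² + 7*4) - 7) + 34 = ((8 + 16 + 28) - 7) + 34 = (52 - 7) + 34 = 45 + 34 = 79)
V = -30 (V = -5*6 = -30)
(F - 96)*V = (79 - 96)*(-30) = -17*(-30) = 510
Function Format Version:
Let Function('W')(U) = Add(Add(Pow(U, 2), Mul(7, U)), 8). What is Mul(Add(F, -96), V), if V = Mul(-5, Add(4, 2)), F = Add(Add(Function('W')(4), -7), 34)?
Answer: 510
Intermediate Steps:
Function('W')(U) = Add(8, Pow(U, 2), Mul(7, U))
F = 79 (F = Add(Add(Add(8, Pow(4, 2), Mul(7, 4)), -7), 34) = Add(Add(Add(8, 16, 28), -7), 34) = Add(Add(52, -7), 34) = Add(45, 34) = 79)
V = -30 (V = Mul(-5, 6) = -30)
Mul(Add(F, -96), V) = Mul(Add(79, -96), -30) = Mul(-17, -30) = 510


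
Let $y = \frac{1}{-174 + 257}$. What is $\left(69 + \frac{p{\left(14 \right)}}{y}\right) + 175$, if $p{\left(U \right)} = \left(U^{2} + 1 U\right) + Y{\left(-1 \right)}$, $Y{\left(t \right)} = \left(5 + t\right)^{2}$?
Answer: $19002$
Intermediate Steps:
$y = \frac{1}{83} \approx 0.012048$
$p{\left(U \right)} = 16 + U + U^{2}$ ($p{\left(U \right)} = \left(U^{2} + 1 U\right) + \left(5 - 1\right)^{2} = \left(U^{2} + U\right) + 4^{2} = \left(U + U^{2}\right) + 16 = 16 + U + U^{2}$)
$\left(69 + \frac{p{\left(14 \right)}}{y}\right) + 175 = \left(69 + \left(16 + 14 + 14^{2}\right) \frac{1}{\frac{1}{83}}\right) + 175 = \left(69 + \left(16 + 14 + 196\right) 83\right) + 175 = \left(69 + 226 \cdot 83\right) + 175 = \left(69 + 18758\right) + 175 = 18827 + 175 = 19002$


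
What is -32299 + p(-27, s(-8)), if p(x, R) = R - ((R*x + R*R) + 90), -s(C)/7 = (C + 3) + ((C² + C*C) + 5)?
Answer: -860293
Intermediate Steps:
s(C) = -56 - 14*C² - 7*C (s(C) = -7*((C + 3) + ((C² + C*C) + 5)) = -7*((3 + C) + ((C² + C²) + 5)) = -7*((3 + C) + (2*C² + 5)) = -7*((3 + C) + (5 + 2*C²)) = -7*(8 + C + 2*C²) = -56 - 14*C² - 7*C)
p(x, R) = -90 + R - R² - R*x (p(x, R) = R - ((R*x + R²) + 90) = R - ((R² + R*x) + 90) = R - (90 + R² + R*x) = R + (-90 - R² - R*x) = -90 + R - R² - R*x)
-32299 + p(-27, s(-8)) = -32299 + (-90 + (-56 - 14*(-8)² - 7*(-8)) - (-56 - 14*(-8)² - 7*(-8))² - 1*(-56 - 14*(-8)² - 7*(-8))*(-27)) = -32299 + (-90 + (-56 - 14*64 + 56) - (-56 - 14*64 + 56)² - 1*(-56 - 14*64 + 56)*(-27)) = -32299 + (-90 + (-56 - 896 + 56) - (-56 - 896 + 56)² - 1*(-56 - 896 + 56)*(-27)) = -32299 + (-90 - 896 - 1*(-896)² - 1*(-896)*(-27)) = -32299 + (-90 - 896 - 1*802816 - 24192) = -32299 + (-90 - 896 - 802816 - 24192) = -32299 - 827994 = -860293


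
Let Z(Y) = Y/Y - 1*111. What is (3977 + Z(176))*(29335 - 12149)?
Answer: 66458262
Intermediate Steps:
Z(Y) = -110 (Z(Y) = 1 - 111 = -110)
(3977 + Z(176))*(29335 - 12149) = (3977 - 110)*(29335 - 12149) = 3867*17186 = 66458262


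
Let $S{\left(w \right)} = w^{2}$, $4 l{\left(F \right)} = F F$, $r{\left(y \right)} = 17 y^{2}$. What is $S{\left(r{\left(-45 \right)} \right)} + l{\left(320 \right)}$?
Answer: $1185106225$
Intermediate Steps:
$l{\left(F \right)} = \frac{F^{2}}{4}$ ($l{\left(F \right)} = \frac{F F}{4} = \frac{F^{2}}{4}$)
$S{\left(r{\left(-45 \right)} \right)} + l{\left(320 \right)} = \left(17 \left(-45\right)^{2}\right)^{2} + \frac{320^{2}}{4} = \left(17 \cdot 2025\right)^{2} + \frac{1}{4} \cdot 102400 = 34425^{2} + 25600 = 1185080625 + 25600 = 1185106225$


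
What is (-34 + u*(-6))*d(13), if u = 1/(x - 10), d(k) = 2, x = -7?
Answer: -1144/17 ≈ -67.294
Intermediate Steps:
u = -1/17 (u = 1/(-7 - 10) = 1/(-17) = -1/17 ≈ -0.058824)
(-34 + u*(-6))*d(13) = (-34 - 1/17*(-6))*2 = (-34 + 6/17)*2 = -572/17*2 = -1144/17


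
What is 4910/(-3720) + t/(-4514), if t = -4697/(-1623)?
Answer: -3277707/2482108 ≈ -1.3205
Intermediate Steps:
t = 4697/1623 (t = -4697*(-1/1623) = 4697/1623 ≈ 2.8940)
4910/(-3720) + t/(-4514) = 4910/(-3720) + (4697/1623)/(-4514) = 4910*(-1/3720) + (4697/1623)*(-1/4514) = -491/372 - 77/120102 = -3277707/2482108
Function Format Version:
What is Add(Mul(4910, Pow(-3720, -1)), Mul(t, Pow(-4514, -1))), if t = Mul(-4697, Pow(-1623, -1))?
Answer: Rational(-3277707, 2482108) ≈ -1.3205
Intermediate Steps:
t = Rational(4697, 1623) (t = Mul(-4697, Rational(-1, 1623)) = Rational(4697, 1623) ≈ 2.8940)
Add(Mul(4910, Pow(-3720, -1)), Mul(t, Pow(-4514, -1))) = Add(Mul(4910, Pow(-3720, -1)), Mul(Rational(4697, 1623), Pow(-4514, -1))) = Add(Mul(4910, Rational(-1, 3720)), Mul(Rational(4697, 1623), Rational(-1, 4514))) = Add(Rational(-491, 372), Rational(-77, 120102)) = Rational(-3277707, 2482108)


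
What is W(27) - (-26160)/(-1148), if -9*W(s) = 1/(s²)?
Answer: -42909227/1883007 ≈ -22.788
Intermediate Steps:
W(s) = -1/(9*s²)
W(27) - (-26160)/(-1148) = -⅑/27² - (-26160)/(-1148) = -⅑*1/729 - (-26160)*(-1)/1148 = -1/6561 - 40*327/574 = -1/6561 - 6540/287 = -42909227/1883007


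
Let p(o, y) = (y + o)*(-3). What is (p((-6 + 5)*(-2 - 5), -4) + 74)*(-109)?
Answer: -7085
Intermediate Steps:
p(o, y) = -3*o - 3*y (p(o, y) = (o + y)*(-3) = -3*o - 3*y)
(p((-6 + 5)*(-2 - 5), -4) + 74)*(-109) = ((-3*(-6 + 5)*(-2 - 5) - 3*(-4)) + 74)*(-109) = ((-(-3)*(-7) + 12) + 74)*(-109) = ((-3*7 + 12) + 74)*(-109) = ((-21 + 12) + 74)*(-109) = (-9 + 74)*(-109) = 65*(-109) = -7085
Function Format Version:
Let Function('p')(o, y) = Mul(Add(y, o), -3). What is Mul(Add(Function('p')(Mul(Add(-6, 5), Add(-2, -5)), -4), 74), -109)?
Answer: -7085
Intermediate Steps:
Function('p')(o, y) = Add(Mul(-3, o), Mul(-3, y)) (Function('p')(o, y) = Mul(Add(o, y), -3) = Add(Mul(-3, o), Mul(-3, y)))
Mul(Add(Function('p')(Mul(Add(-6, 5), Add(-2, -5)), -4), 74), -109) = Mul(Add(Add(Mul(-3, Mul(Add(-6, 5), Add(-2, -5))), Mul(-3, -4)), 74), -109) = Mul(Add(Add(Mul(-3, Mul(-1, -7)), 12), 74), -109) = Mul(Add(Add(Mul(-3, 7), 12), 74), -109) = Mul(Add(Add(-21, 12), 74), -109) = Mul(Add(-9, 74), -109) = Mul(65, -109) = -7085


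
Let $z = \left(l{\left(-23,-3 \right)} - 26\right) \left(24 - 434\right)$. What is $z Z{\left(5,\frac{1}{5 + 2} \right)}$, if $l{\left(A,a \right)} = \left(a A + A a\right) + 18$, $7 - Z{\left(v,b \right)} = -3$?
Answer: $-533000$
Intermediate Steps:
$Z{\left(v,b \right)} = 10$ ($Z{\left(v,b \right)} = 7 - -3 = 7 + 3 = 10$)
$l{\left(A,a \right)} = 18 + 2 A a$ ($l{\left(A,a \right)} = \left(A a + A a\right) + 18 = 2 A a + 18 = 18 + 2 A a$)
$z = -53300$ ($z = \left(\left(18 + 2 \left(-23\right) \left(-3\right)\right) - 26\right) \left(24 - 434\right) = \left(\left(18 + 138\right) - 26\right) \left(-410\right) = \left(156 - 26\right) \left(-410\right) = 130 \left(-410\right) = -53300$)
$z Z{\left(5,\frac{1}{5 + 2} \right)} = \left(-53300\right) 10 = -533000$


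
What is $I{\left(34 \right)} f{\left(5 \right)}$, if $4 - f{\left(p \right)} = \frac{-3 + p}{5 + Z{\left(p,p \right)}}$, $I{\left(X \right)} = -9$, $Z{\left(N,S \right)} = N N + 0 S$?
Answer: $- \frac{177}{5} \approx -35.4$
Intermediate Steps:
$Z{\left(N,S \right)} = N^{2}$ ($Z{\left(N,S \right)} = N^{2} + 0 = N^{2}$)
$f{\left(p \right)} = 4 - \frac{-3 + p}{5 + p^{2}}$
$I{\left(34 \right)} f{\left(5 \right)} = - 9 \frac{23 - 5 + 4 \cdot 5^{2}}{5 + 5^{2}} = - 9 \frac{23 - 5 + 4 \cdot 25}{5 + 25} = - 9 \frac{23 - 5 + 100}{30} = - 9 \cdot \frac{1}{30} \cdot 118 = \left(-9\right) \frac{59}{15} = - \frac{177}{5}$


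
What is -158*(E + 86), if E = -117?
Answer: 4898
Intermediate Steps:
-158*(E + 86) = -158*(-117 + 86) = -158*(-31) = 4898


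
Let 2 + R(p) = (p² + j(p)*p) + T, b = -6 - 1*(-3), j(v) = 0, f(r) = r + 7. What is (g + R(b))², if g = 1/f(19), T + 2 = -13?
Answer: 42849/676 ≈ 63.386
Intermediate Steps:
f(r) = 7 + r
T = -15 (T = -2 - 13 = -15)
g = 1/26 (g = 1/(7 + 19) = 1/26 ≈ 0.038462)
b = -3 (b = -6 + 3 = -3)
R(p) = -17 + p² (R(p) = -2 + ((p² + 0*p) - 15) = -2 + ((p² + 0) - 15) = -2 + (p² - 15) = -2 + (-15 + p²) = -17 + p²)
(g + R(b))² = (1/26 + (-17 + (-3)²))² = (1/26 + (-17 + 9))² = (1/26 - 8)² = (-207/26)² = 42849/676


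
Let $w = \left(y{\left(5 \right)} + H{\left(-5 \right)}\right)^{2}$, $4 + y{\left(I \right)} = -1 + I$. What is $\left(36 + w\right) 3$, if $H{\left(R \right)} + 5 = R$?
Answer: $408$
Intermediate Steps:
$y{\left(I \right)} = -5 + I$ ($y{\left(I \right)} = -4 + \left(-1 + I\right) = -5 + I$)
$H{\left(R \right)} = -5 + R$
$w = 100$ ($w = \left(\left(-5 + 5\right) - 10\right)^{2} = \left(0 - 10\right)^{2} = \left(-10\right)^{2} = 100$)
$\left(36 + w\right) 3 = \left(36 + 100\right) 3 = 136 \cdot 3 = 408$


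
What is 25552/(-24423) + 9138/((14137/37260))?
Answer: 8315227726616/345267951 ≈ 24083.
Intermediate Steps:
25552/(-24423) + 9138/((14137/37260)) = 25552*(-1/24423) + 9138/((14137*(1/37260))) = -25552/24423 + 9138/(14137/37260) = -25552/24423 + 9138*(37260/14137) = -25552/24423 + 340481880/14137 = 8315227726616/345267951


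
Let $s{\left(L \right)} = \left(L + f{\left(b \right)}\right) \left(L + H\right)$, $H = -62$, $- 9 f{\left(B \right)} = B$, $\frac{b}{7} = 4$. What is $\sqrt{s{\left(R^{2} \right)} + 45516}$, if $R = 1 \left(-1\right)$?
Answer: $\frac{\sqrt{410803}}{3} \approx 213.65$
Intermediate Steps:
$b = 28$ ($b = 7 \cdot 4 = 28$)
$R = -1$
$f{\left(B \right)} = - \frac{B}{9}$
$s{\left(L \right)} = \left(-62 + L\right) \left(- \frac{28}{9} + L\right)$ ($s{\left(L \right)} = \left(L - \frac{28}{9}\right) \left(L - 62\right) = \left(L - \frac{28}{9}\right) \left(-62 + L\right) = \left(- \frac{28}{9} + L\right) \left(-62 + L\right) = \left(-62 + L\right) \left(- \frac{28}{9} + L\right)$)
$\sqrt{s{\left(R^{2} \right)} + 45516} = \sqrt{\left(\frac{1736}{9} + \left(\left(-1\right)^{2}\right)^{2} - \frac{586 \left(-1\right)^{2}}{9}\right) + 45516} = \sqrt{\left(\frac{1736}{9} + 1^{2} - \frac{586}{9}\right) + 45516} = \sqrt{\left(\frac{1736}{9} + 1 - \frac{586}{9}\right) + 45516} = \sqrt{\frac{1159}{9} + 45516} = \sqrt{\frac{410803}{9}} = \frac{\sqrt{410803}}{3}$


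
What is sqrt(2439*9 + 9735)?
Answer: sqrt(31686) ≈ 178.01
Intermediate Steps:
sqrt(2439*9 + 9735) = sqrt(21951 + 9735) = sqrt(31686)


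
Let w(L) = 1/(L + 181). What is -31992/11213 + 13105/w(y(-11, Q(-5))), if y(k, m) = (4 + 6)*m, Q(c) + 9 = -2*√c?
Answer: 13372087223/11213 - 262100*I*√5 ≈ 1.1926e+6 - 5.8607e+5*I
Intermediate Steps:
Q(c) = -9 - 2*√c
y(k, m) = 10*m
w(L) = 1/(181 + L)
-31992/11213 + 13105/w(y(-11, Q(-5))) = -31992/11213 + 13105/(1/(181 + 10*(-9 - 2*I*√5))) = -31992/11213 + 13105/(1/(181 + (-90 - 20*I*√5))) = -31992/11213 + 13105/(1/(91 - 20*I*√5)) = -31992/11213 + 13105*(91 - 20*I*√5) = -31992/11213 + (1192555 - 262100*I*√5) = 13372087223/11213 - 262100*I*√5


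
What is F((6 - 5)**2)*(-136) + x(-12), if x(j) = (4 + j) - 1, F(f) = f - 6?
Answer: 671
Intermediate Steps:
F(f) = -6 + f
x(j) = 3 + j
F((6 - 5)**2)*(-136) + x(-12) = (-6 + (6 - 5)**2)*(-136) + (3 - 12) = (-6 + 1**2)*(-136) - 9 = (-6 + 1)*(-136) - 9 = -5*(-136) - 9 = 680 - 9 = 671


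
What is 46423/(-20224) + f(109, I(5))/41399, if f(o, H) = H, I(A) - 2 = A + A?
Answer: -1921623089/837253376 ≈ -2.2952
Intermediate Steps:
I(A) = 2 + 2*A (I(A) = 2 + (A + A) = 2 + 2*A)
46423/(-20224) + f(109, I(5))/41399 = 46423/(-20224) + (2 + 2*5)/41399 = 46423*(-1/20224) + (2 + 10)*(1/41399) = -46423/20224 + 12*(1/41399) = -46423/20224 + 12/41399 = -1921623089/837253376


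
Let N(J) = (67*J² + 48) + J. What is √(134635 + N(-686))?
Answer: √31663929 ≈ 5627.1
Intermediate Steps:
N(J) = 48 + J + 67*J² (N(J) = (48 + 67*J²) + J = 48 + J + 67*J²)
√(134635 + N(-686)) = √(134635 + (48 - 686 + 67*(-686)²)) = √(134635 + (48 - 686 + 67*470596)) = √(134635 + (48 - 686 + 31529932)) = √(134635 + 31529294) = √31663929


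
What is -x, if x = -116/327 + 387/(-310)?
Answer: 162509/101370 ≈ 1.6031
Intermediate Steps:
x = -162509/101370 (x = -116*1/327 + 387*(-1/310) = -116/327 - 387/310 = -162509/101370 ≈ -1.6031)
-x = -1*(-162509/101370) = 162509/101370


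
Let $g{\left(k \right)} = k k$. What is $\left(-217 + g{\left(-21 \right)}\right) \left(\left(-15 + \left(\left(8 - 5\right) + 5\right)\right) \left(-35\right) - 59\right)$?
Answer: $41664$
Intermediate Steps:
$g{\left(k \right)} = k^{2}$
$\left(-217 + g{\left(-21 \right)}\right) \left(\left(-15 + \left(\left(8 - 5\right) + 5\right)\right) \left(-35\right) - 59\right) = \left(-217 + \left(-21\right)^{2}\right) \left(\left(-15 + \left(\left(8 - 5\right) + 5\right)\right) \left(-35\right) - 59\right) = \left(-217 + 441\right) \left(\left(-15 + \left(3 + 5\right)\right) \left(-35\right) - 59\right) = 224 \left(\left(-15 + 8\right) \left(-35\right) - 59\right) = 224 \left(\left(-7\right) \left(-35\right) - 59\right) = 224 \left(245 - 59\right) = 224 \cdot 186 = 41664$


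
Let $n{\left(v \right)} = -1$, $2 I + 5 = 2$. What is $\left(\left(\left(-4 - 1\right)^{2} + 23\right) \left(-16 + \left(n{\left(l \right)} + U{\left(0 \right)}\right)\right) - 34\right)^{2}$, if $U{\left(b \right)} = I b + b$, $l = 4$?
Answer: $722500$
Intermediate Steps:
$I = - \frac{3}{2}$ ($I = - \frac{5}{2} + \frac{1}{2} \cdot 2 = - \frac{5}{2} + 1 = - \frac{3}{2} \approx -1.5$)
$U{\left(b \right)} = - \frac{b}{2}$ ($U{\left(b \right)} = - \frac{3 b}{2} + b = - \frac{b}{2}$)
$\left(\left(\left(-4 - 1\right)^{2} + 23\right) \left(-16 + \left(n{\left(l \right)} + U{\left(0 \right)}\right)\right) - 34\right)^{2} = \left(\left(\left(-4 - 1\right)^{2} + 23\right) \left(-16 - 1\right) - 34\right)^{2} = \left(\left(\left(-5\right)^{2} + 23\right) \left(-16 + \left(-1 + 0\right)\right) - 34\right)^{2} = \left(\left(25 + 23\right) \left(-16 - 1\right) - 34\right)^{2} = \left(48 \left(-17\right) - 34\right)^{2} = \left(-816 - 34\right)^{2} = \left(-850\right)^{2} = 722500$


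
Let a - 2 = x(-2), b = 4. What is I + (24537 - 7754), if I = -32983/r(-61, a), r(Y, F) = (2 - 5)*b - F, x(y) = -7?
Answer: 150464/7 ≈ 21495.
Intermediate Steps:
a = -5 (a = 2 - 7 = -5)
r(Y, F) = -12 - F (r(Y, F) = (2 - 5)*4 - F = -3*4 - F = -12 - F)
I = 32983/7 (I = -32983/(-12 - 1*(-5)) = -32983/(-12 + 5) = -32983/(-7) = -32983*(-⅐) = 32983/7 ≈ 4711.9)
I + (24537 - 7754) = 32983/7 + (24537 - 7754) = 32983/7 + 16783 = 150464/7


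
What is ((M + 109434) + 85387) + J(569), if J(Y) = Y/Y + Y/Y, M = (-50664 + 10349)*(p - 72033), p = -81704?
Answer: 6198101978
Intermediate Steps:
M = 6197907155 (M = (-50664 + 10349)*(-81704 - 72033) = -40315*(-153737) = 6197907155)
J(Y) = 2 (J(Y) = 1 + 1 = 2)
((M + 109434) + 85387) + J(569) = ((6197907155 + 109434) + 85387) + 2 = (6198016589 + 85387) + 2 = 6198101976 + 2 = 6198101978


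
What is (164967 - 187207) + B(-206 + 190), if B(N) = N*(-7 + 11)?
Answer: -22304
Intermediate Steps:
B(N) = 4*N (B(N) = N*4 = 4*N)
(164967 - 187207) + B(-206 + 190) = (164967 - 187207) + 4*(-206 + 190) = -22240 + 4*(-16) = -22240 - 64 = -22304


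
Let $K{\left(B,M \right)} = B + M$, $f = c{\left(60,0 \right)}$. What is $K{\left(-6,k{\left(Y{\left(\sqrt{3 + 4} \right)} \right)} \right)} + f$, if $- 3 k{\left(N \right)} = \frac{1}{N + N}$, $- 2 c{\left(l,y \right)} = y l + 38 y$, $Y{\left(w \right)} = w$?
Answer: $-6 - \frac{\sqrt{7}}{42} \approx -6.063$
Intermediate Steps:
$c{\left(l,y \right)} = - 19 y - \frac{l y}{2}$ ($c{\left(l,y \right)} = - \frac{y l + 38 y}{2} = - \frac{l y + 38 y}{2} = - \frac{38 y + l y}{2} = - 19 y - \frac{l y}{2}$)
$f = 0$ ($f = \left(- \frac{1}{2}\right) 0 \left(38 + 60\right) = \left(- \frac{1}{2}\right) 0 \cdot 98 = 0$)
$k{\left(N \right)} = - \frac{1}{6 N}$ ($k{\left(N \right)} = - \frac{1}{3 \left(N + N\right)} = - \frac{1}{3 \cdot 2 N} = - \frac{\frac{1}{2} \frac{1}{N}}{3} = - \frac{1}{6 N}$)
$K{\left(-6,k{\left(Y{\left(\sqrt{3 + 4} \right)} \right)} \right)} + f = \left(-6 - \frac{1}{6 \sqrt{3 + 4}}\right) + 0 = \left(-6 - \frac{1}{6 \sqrt{7}}\right) + 0 = \left(-6 - \frac{\frac{1}{7} \sqrt{7}}{6}\right) + 0 = \left(-6 - \frac{\sqrt{7}}{42}\right) + 0 = -6 - \frac{\sqrt{7}}{42}$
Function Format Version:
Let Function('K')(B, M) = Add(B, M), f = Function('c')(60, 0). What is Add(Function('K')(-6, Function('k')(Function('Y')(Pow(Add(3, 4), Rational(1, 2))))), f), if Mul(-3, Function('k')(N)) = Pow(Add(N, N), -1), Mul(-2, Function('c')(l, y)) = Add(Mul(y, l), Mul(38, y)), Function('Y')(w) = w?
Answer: Add(-6, Mul(Rational(-1, 42), Pow(7, Rational(1, 2)))) ≈ -6.0630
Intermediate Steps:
Function('c')(l, y) = Add(Mul(-19, y), Mul(Rational(-1, 2), l, y)) (Function('c')(l, y) = Mul(Rational(-1, 2), Add(Mul(y, l), Mul(38, y))) = Mul(Rational(-1, 2), Add(Mul(l, y), Mul(38, y))) = Mul(Rational(-1, 2), Add(Mul(38, y), Mul(l, y))) = Add(Mul(-19, y), Mul(Rational(-1, 2), l, y)))
f = 0 (f = Mul(Rational(-1, 2), 0, Add(38, 60)) = Mul(Rational(-1, 2), 0, 98) = 0)
Function('k')(N) = Mul(Rational(-1, 6), Pow(N, -1)) (Function('k')(N) = Mul(Rational(-1, 3), Pow(Add(N, N), -1)) = Mul(Rational(-1, 3), Pow(Mul(2, N), -1)) = Mul(Rational(-1, 3), Mul(Rational(1, 2), Pow(N, -1))) = Mul(Rational(-1, 6), Pow(N, -1)))
Add(Function('K')(-6, Function('k')(Function('Y')(Pow(Add(3, 4), Rational(1, 2))))), f) = Add(Add(-6, Mul(Rational(-1, 6), Pow(Pow(Add(3, 4), Rational(1, 2)), -1))), 0) = Add(Add(-6, Mul(Rational(-1, 6), Pow(Pow(7, Rational(1, 2)), -1))), 0) = Add(Add(-6, Mul(Rational(-1, 6), Mul(Rational(1, 7), Pow(7, Rational(1, 2))))), 0) = Add(Add(-6, Mul(Rational(-1, 42), Pow(7, Rational(1, 2)))), 0) = Add(-6, Mul(Rational(-1, 42), Pow(7, Rational(1, 2))))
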